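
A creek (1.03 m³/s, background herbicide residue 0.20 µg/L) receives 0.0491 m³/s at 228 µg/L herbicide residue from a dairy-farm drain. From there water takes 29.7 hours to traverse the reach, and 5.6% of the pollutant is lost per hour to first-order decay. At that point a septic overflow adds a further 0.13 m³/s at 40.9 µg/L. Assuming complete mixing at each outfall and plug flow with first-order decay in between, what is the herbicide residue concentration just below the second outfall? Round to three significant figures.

6.10 µg/L

Conservation of mass: C = (1.030·0.2000 + 0.04910·228.0) / 1.079 = 11.40/1.079 = 10.57 µg/L; combined flow 1.079 m³/s.
5.6%/h lost → k = −ln(1 − 0.056) = 0.05763 h⁻¹.
After decay, C = 10.57 × e^(−kt) = 10.57 × 0.1806 = 1.908 µg/L.
Second outfall: C = (1.079·1.908 + 0.1300·40.90)/1.209 = 6.100 µg/L.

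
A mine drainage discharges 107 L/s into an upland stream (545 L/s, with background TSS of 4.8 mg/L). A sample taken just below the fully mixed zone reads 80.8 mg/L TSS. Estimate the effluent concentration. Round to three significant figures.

Mass balance: 545.0·4.800 + 107.0·Cₑ = 652.0·80.80
→ Cₑ = (652.0·80.80 − 545.0·4.800) / 107.0 = 467.9 mg/L.

468 mg/L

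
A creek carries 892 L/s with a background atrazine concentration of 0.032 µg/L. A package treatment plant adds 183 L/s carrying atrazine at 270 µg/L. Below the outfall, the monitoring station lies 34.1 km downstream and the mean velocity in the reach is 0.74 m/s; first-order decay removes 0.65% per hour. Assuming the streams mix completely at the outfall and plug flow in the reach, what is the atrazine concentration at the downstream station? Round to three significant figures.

42.3 µg/L

Mixed concentration C = ΣQC/ΣQ = (892.0·0.03200 + 183.0·270.0) / 1075 = 49440/1075 = 45.99 µg/L.
Travel time t = 34.1·1000 / 0.74 = 46080 s = 12.80 h.
0.65%/h lost → k = −ln(1 − 0.0065) = 0.006521 h⁻¹.
Decay over the reach: 45.99·exp(−kt) = 45.99·0.9199 = 42.31 µg/L.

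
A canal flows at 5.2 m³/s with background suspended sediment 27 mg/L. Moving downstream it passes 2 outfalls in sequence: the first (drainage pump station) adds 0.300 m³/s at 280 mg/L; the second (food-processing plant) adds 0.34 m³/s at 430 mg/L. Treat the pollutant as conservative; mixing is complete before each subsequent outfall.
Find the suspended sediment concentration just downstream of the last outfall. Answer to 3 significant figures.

Below outfall 1: Q → 5.500 m³/s, C = (5.200·27.00 + 0.3000·280.0)/5.500 = 40.80 mg/L.
Below outfall 2: Q → 5.840 m³/s, C = (5.500·40.80 + 0.3400·430.0)/5.840 = 63.46 mg/L.

63.5 mg/L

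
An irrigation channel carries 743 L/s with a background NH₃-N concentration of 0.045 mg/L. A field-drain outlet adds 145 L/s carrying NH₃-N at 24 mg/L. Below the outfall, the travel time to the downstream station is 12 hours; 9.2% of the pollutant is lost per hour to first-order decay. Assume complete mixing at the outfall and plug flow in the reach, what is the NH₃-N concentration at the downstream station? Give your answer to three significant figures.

Mass balance: C = (743.0·0.04500 + 145.0·24.00) / 888.0 = 3513/888.0 = 3.957 mg/L.
9.2%/h lost → k = −ln(1 − 0.092) = 0.09651 h⁻¹.
Applying C = C₀e^(−kt): 3.957 × 0.3141 = 1.243 mg/L.

1.24 mg/L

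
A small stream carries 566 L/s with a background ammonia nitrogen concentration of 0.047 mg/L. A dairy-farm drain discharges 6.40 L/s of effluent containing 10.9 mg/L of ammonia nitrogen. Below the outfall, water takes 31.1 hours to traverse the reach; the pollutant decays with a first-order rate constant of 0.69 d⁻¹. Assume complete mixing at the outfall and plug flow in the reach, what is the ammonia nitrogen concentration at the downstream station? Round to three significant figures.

0.0688 mg/L

Mixed concentration C = ΣQC/ΣQ = (566.0·0.04700 + 6.400·10.90) / 572.4 = 96.36/572.4 = 0.1683 mg/L.
Applying C = C₀e^(−kt): 0.1683 × 0.4090 = 0.06885 mg/L.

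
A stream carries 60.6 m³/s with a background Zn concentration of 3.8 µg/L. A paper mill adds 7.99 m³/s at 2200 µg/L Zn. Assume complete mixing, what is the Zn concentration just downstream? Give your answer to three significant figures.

After mixing, C = (60.60·3.800 + 7.990·2200) / 68.59 = 17810/68.59 = 259.6 µg/L.

260 µg/L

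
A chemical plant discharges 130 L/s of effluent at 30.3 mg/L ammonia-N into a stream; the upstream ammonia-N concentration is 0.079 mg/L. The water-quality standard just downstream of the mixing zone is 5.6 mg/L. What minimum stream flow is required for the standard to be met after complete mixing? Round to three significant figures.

Set C_mix = 5.6: (Q·0.07900 + 130.0·30.30) / (Q + 130.0) = 5.6
→ Q = 130.0·(30.30 − 5.6)/(5.6 − 0.07900) = 581.6 L/s.

582 L/s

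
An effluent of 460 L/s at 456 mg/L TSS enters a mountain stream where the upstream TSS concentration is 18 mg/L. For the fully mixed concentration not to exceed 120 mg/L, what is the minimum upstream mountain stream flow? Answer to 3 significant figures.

1520 L/s

Set C_mix = 120: (Q·18.00 + 460.0·456.0) / (Q + 460.0) = 120
→ Q = 460.0·(456.0 − 120)/(120 − 18.00) = 1515 L/s.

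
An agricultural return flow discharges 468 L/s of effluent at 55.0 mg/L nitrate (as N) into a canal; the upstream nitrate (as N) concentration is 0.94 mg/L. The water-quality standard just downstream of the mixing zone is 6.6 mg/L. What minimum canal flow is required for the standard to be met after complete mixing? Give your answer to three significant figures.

4000 L/s

Set C_mix = 6.6: (Q·0.9400 + 468.0·55.00) / (Q + 468.0) = 6.6
→ Q = 468.0·(55.00 − 6.6)/(6.6 − 0.9400) = 4002 L/s.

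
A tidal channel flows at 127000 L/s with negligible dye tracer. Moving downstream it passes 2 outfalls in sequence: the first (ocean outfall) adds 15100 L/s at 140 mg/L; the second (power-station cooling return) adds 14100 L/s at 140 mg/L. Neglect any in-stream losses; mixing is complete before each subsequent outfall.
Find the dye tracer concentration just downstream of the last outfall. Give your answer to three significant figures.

After outfall 1: Q = 127000 + 15100 = 142100 L/s; C = (127000·0 + 15100·140.0)/142100 = 14.88 mg/L.
After outfall 2: Q = 142100 + 14100 = 156200 L/s; C = (142100·14.88 + 14100·140.0)/156200 = 26.17 mg/L.

26.2 mg/L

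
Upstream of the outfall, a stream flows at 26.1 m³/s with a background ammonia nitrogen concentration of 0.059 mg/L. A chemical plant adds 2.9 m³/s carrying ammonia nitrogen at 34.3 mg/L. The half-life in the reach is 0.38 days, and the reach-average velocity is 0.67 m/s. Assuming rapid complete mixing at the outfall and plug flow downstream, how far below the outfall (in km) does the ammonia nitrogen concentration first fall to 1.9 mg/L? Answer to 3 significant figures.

Mixed concentration C = ΣQC/ΣQ = (26.10·0.05900 + 2.900·34.30) / 29.00 = 101.0/29.00 = 3.483 mg/L.
Half-life 0.38 d → k = ln 2 / 0.38 = 1.824 d⁻¹.
Set 3.483·exp(−k·t) = 1.9 → t = ln(3.483/1.9)/k = 28710 s = 7.974 h.
Distance = v·t = 0.67·28710 = 19230 m = 19.23 km.

19.2 km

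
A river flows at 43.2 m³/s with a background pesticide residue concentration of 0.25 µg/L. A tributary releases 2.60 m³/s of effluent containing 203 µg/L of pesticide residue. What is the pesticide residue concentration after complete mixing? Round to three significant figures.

Mass balance: C = (43.20·0.2500 + 2.600·203.0) / 45.80 = 538.6/45.80 = 11.76 µg/L.

11.8 µg/L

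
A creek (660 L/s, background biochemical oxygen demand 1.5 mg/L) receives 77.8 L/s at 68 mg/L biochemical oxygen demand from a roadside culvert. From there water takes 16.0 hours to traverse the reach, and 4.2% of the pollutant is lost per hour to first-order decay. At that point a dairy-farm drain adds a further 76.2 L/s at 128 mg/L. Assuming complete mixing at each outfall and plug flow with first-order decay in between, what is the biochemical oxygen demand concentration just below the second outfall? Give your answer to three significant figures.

15.9 mg/L

Mixed concentration C = ΣQC/ΣQ = (660.0·1.500 + 77.80·68.00) / 737.8 = 6280/737.8 = 8.512 mg/L; combined flow 737.8 L/s.
4.2%/h lost → k = −ln(1 − 0.042) = 0.04291 h⁻¹.
Decay over the reach: 8.512·exp(−kt) = 8.512·0.5033 = 4.284 mg/L.
At the second outfall, C = (737.8·4.284 + 76.20·128.0) / (737.8 + 76.20) = 15.87 mg/L.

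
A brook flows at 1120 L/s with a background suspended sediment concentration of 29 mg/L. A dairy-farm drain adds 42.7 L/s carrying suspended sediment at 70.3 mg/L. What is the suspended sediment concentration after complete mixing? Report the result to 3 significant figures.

Mixed concentration C = ΣQC/ΣQ = (1120·29.00 + 42.70·70.30) / 1163 = 35480/1163 = 30.52 mg/L.

30.5 mg/L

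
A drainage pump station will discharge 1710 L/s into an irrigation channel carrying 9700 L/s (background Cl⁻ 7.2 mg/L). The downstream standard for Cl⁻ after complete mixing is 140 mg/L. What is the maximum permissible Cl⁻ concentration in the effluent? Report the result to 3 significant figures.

At the limit, (Qr·Cr + Qe·Cₑ)/(Qr + Qe) = 140:
Cₑ = (11410·140 − 9700·7.200) / 1710 = 893.3 mg/L.

893 mg/L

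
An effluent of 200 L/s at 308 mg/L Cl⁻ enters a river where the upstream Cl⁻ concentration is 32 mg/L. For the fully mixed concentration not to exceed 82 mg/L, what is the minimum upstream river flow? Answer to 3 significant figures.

Set C_mix = 82: (Q·32.00 + 200.0·308.0) / (Q + 200.0) = 82
→ Q = 200.0·(308.0 − 82)/(82 − 32.00) = 904.0 L/s.

904 L/s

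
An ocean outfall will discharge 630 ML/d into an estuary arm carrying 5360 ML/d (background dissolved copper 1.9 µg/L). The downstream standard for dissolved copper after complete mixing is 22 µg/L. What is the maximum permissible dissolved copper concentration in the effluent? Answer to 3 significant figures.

At the limit, (Qr·Cr + Qe·Cₑ)/(Qr + Qe) = 22:
Cₑ = (5990·22 − 5360·1.900) / 630.0 = 193.0 µg/L.

193 µg/L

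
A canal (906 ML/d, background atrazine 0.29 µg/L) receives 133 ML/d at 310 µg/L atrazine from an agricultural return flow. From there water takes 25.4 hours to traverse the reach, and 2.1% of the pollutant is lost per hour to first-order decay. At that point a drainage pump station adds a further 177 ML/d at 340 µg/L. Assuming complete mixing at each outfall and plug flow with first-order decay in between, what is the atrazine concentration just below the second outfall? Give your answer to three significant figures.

69.4 µg/L

Flow-weighted average: C = (906.0·0.2900 + 133.0·310.0) / 1039 = 41490/1039 = 39.94 µg/L; combined flow 1039 ML/d.
2.1%/h lost → k = −ln(1 − 0.021) = 0.02122 h⁻¹.
Applying C = C₀e^(−kt): 39.94 × 0.5833 = 23.29 µg/L.
Second outfall: C = (1039·23.29 + 177.0·340.0)/1216 = 69.39 µg/L.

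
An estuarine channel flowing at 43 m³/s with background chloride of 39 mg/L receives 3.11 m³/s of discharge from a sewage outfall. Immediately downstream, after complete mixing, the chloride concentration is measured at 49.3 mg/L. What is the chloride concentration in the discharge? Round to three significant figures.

192 mg/L

Mass balance: 43.00·39.00 + 3.110·Cₑ = 46.11·49.30
→ Cₑ = (46.11·49.30 − 43.00·39.00) / 3.110 = 191.7 mg/L.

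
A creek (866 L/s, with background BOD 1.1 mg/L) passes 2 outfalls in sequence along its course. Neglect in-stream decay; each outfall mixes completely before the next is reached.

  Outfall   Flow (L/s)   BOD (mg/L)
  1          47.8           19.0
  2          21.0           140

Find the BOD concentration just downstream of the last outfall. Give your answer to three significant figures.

5.14 mg/L

Outfall 1: combined Q = 913.8 L/s; C = (866.0·1.100 + 47.80·19.00)/913.8 = 2.036 mg/L.
Outfall 2: combined Q = 934.8 L/s; C = (913.8·2.036 + 21.00·140.0)/934.8 = 5.136 mg/L.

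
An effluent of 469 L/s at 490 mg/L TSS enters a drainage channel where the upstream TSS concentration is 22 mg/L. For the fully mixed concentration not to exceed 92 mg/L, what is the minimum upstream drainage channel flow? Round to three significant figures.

Set C_mix = 92: (Q·22.00 + 469.0·490.0) / (Q + 469.0) = 92
→ Q = 469.0·(490.0 − 92)/(92 − 22.00) = 2667 L/s.

2670 L/s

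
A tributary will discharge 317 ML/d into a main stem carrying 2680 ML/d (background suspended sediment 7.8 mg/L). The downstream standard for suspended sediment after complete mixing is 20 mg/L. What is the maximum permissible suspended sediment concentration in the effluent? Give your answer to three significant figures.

123 mg/L

At the limit, (Qr·Cr + Qe·Cₑ)/(Qr + Qe) = 20:
Cₑ = (2997·20 − 2680·7.800) / 317.0 = 123.1 mg/L.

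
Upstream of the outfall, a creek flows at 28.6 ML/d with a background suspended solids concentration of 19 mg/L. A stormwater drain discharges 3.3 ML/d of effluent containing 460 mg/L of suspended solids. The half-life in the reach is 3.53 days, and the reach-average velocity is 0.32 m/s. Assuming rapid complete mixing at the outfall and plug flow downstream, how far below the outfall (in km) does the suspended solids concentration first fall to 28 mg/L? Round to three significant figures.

118 km

Mixed concentration C = ΣQC/ΣQ = (28.60·19.00 + 3.300·460.0) / 31.90 = 2061/31.90 = 64.62 mg/L.
Half-life 3.53 d → k = ln 2 / 3.53 = 0.1964 d⁻¹.
Set 64.62·exp(−k·t) = 28 → t = ln(64.62/28)/k = 368000 s = 102.2 h.
Distance = v·t = 0.32·368000 = 117800 m = 117.8 km.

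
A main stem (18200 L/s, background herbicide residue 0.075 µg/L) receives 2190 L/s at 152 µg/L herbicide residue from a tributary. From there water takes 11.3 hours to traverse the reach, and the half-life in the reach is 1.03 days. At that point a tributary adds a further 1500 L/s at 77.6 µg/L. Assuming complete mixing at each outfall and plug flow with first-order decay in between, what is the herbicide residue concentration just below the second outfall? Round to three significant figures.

After mixing, C = (18200·0.07500 + 2190·152.0) / 20390 = 334200/20390 = 16.39 µg/L; combined flow 20390 L/s.
Half-life 1.03 d → k = ln 2 / 1.03 = 0.6730 d⁻¹.
Applying C = C₀e^(−kt): 16.39 × 0.7284 = 11.94 µg/L.
Second outfall: C = (20390·11.94 + 1500·77.60)/21890 = 16.44 µg/L.

16.4 µg/L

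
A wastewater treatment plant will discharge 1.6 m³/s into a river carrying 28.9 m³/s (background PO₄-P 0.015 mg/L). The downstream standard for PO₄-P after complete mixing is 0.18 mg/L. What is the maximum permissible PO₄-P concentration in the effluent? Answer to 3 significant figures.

At the limit, (Qr·Cr + Qe·Cₑ)/(Qr + Qe) = 0.18:
Cₑ = (30.50·0.18 − 28.90·0.01500) / 1.600 = 3.160 mg/L.

3.16 mg/L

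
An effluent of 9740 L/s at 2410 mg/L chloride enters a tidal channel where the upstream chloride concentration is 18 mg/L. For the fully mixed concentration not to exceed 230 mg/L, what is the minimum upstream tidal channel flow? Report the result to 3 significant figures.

100000 L/s

Set C_mix = 230: (Q·18.00 + 9740·2410) / (Q + 9740) = 230
→ Q = 9740·(2410 − 230)/(230 − 18.00) = 100200 L/s.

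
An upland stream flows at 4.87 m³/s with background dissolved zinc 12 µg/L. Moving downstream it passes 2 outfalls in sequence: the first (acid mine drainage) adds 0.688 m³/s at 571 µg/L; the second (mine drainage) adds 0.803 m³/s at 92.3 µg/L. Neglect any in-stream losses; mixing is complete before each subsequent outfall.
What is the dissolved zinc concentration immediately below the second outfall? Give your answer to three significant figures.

82.6 µg/L

Outfall 1: combined Q = 5.558 m³/s; C = (4.870·12.00 + 0.6880·571.0)/5.558 = 81.20 µg/L.
Outfall 2: combined Q = 6.361 m³/s; C = (5.558·81.20 + 0.8030·92.30)/6.361 = 82.60 µg/L.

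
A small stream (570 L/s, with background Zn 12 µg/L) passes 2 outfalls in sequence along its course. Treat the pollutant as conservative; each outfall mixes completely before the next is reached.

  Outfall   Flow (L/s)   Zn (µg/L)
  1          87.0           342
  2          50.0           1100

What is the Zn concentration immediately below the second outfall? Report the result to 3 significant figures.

130 µg/L

Below outfall 1: Q → 657.0 L/s, C = (570.0·12.00 + 87.00·342.0)/657.0 = 55.70 µg/L.
Below outfall 2: Q → 707.0 L/s, C = (657.0·55.70 + 50.00·1100)/707.0 = 129.6 µg/L.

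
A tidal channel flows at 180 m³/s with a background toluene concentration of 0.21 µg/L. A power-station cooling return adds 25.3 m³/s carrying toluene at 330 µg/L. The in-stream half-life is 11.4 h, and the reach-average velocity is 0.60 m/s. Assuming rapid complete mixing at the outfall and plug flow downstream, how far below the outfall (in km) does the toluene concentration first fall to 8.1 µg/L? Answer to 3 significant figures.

Conservation of mass: C = (180.0·0.2100 + 25.30·330.0) / 205.3 = 8387/205.3 = 40.85 µg/L.
Half-life 11.4 h → k = ln 2 / 11.4 = 0.06080 h⁻¹ = 1.459 d⁻¹.
Set 40.85·exp(−k·t) = 8.1 → t = ln(40.85/8.1)/k = 95800 s = 26.61 h.
Distance = v·t = 0.60·95800 = 57480 m = 57.48 km.

57.5 km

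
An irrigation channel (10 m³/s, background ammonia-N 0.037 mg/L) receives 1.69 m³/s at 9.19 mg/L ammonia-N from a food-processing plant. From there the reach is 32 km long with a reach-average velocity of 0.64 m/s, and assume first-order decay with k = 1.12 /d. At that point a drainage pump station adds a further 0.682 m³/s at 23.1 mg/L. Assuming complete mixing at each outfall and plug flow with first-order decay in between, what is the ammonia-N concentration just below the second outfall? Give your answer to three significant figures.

1.95 mg/L

After mixing, C = (10.00·0.03700 + 1.690·9.190) / 11.69 = 15.90/11.69 = 1.360 mg/L; combined flow 11.69 m³/s.
Travel time t = 32·1000 / 0.64 = 50000 s = 13.89 h.
After decay, C = 1.360 × e^(−kt) = 1.360 × 0.5230 = 0.7114 mg/L.
At the second outfall, C = (11.69·0.7114 + 0.6820·23.10) / (11.69 + 0.6820) = 1.946 mg/L.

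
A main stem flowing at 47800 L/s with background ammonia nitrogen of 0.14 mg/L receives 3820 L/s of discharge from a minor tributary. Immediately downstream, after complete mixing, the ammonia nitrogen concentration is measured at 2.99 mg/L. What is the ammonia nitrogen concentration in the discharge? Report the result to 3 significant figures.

Mass balance: 47800·0.1400 + 3820·Cₑ = 51620·2.990
→ Cₑ = (51620·2.990 − 47800·0.1400) / 3820 = 38.65 mg/L.

38.7 mg/L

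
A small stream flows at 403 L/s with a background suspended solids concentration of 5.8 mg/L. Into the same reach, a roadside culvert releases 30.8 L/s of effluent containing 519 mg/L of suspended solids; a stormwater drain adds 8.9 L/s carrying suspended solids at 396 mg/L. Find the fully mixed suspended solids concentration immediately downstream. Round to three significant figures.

49.3 mg/L

After mixing, C = (403.0·5.800 + 30.80·519.0 + 8.900·396.0) / 442.7 = 21850/442.7 = 49.35 mg/L.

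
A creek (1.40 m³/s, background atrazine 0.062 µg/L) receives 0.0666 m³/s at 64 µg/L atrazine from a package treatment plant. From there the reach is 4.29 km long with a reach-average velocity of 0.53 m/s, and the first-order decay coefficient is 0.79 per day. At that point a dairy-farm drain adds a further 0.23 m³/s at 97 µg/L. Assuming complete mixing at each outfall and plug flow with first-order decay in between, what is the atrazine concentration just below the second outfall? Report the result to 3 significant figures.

15.5 µg/L

Mixed concentration C = ΣQC/ΣQ = (1.400·0.06200 + 0.06660·64.00) / 1.467 = 4.349/1.467 = 2.965 µg/L; combined flow 1.467 m³/s.
Travel time t = 4.29·1000 / 0.53 = 8094 s = 2.248 h.
First-order decay: C = 2.965·exp(−k·t) = 2.965·0.9287 = 2.754 µg/L.
Second outfall: C = (1.467·2.754 + 0.2300·97.00)/1.697 = 15.53 µg/L.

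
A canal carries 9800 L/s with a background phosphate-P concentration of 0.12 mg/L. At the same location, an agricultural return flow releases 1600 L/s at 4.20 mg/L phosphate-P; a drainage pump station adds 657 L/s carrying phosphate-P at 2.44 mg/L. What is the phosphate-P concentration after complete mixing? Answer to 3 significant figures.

Conservation of mass: C = (9800·0.1200 + 1600·4.200 + 657.0·2.440) / 12060 = 9499/12060 = 0.7878 mg/L.

0.788 mg/L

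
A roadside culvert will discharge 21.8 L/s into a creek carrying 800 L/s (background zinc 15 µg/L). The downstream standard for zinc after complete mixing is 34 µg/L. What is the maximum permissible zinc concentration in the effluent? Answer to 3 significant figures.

At the limit, (Qr·Cr + Qe·Cₑ)/(Qr + Qe) = 34:
Cₑ = (821.8·34 − 800.0·15.00) / 21.80 = 731.2 µg/L.

731 µg/L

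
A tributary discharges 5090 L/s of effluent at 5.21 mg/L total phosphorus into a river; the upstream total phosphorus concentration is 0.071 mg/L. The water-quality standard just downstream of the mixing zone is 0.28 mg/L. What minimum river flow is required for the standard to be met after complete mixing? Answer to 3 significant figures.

Set C_mix = 0.28: (Q·0.07100 + 5090·5.210) / (Q + 5090) = 0.28
→ Q = 5090·(5.210 − 0.28)/(0.28 − 0.07100) = 120100 L/s.

120000 L/s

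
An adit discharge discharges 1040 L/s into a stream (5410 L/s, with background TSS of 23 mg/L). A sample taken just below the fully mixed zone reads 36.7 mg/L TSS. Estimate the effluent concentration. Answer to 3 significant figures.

Mass balance: 5410·23.00 + 1040·Cₑ = 6450·36.70
→ Cₑ = (6450·36.70 − 5410·23.00) / 1040 = 108.0 mg/L.

108 mg/L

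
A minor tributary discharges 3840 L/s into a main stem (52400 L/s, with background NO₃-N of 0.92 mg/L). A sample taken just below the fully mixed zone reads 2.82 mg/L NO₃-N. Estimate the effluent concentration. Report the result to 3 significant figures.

Mass balance: 52400·0.9200 + 3840·Cₑ = 56240·2.820
→ Cₑ = (56240·2.820 − 52400·0.9200) / 3840 = 28.75 mg/L.

28.7 mg/L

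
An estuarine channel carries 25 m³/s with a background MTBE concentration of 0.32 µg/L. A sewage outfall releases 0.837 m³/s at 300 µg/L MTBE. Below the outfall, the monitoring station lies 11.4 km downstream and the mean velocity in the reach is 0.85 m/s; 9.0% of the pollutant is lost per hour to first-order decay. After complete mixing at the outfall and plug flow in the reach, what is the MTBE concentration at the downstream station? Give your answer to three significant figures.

7.06 µg/L

After mixing, C = (25.00·0.3200 + 0.8370·300.0) / 25.84 = 259.1/25.84 = 10.03 µg/L.
Travel time t = 11.4·1000 / 0.85 = 13410 s = 3.725 h.
9.0%/h lost → k = −ln(1 − 0.09) = 0.09431 h⁻¹.
Decay over the reach: 10.03·exp(−kt) = 10.03·0.7037 = 7.057 µg/L.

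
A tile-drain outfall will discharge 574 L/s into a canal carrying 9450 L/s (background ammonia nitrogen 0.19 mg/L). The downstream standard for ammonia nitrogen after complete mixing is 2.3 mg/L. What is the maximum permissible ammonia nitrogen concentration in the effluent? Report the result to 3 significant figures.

37.0 mg/L

At the limit, (Qr·Cr + Qe·Cₑ)/(Qr + Qe) = 2.3:
Cₑ = (10020·2.3 − 9450·0.1900) / 574.0 = 37.04 mg/L.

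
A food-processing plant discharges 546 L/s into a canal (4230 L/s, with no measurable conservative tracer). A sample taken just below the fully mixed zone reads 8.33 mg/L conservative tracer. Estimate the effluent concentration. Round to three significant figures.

72.9 mg/L

Mass balance: 4230·0 + 546.0·Cₑ = 4776·8.330
→ Cₑ = (4776·8.330 − 4230·0) / 546.0 = 72.86 mg/L.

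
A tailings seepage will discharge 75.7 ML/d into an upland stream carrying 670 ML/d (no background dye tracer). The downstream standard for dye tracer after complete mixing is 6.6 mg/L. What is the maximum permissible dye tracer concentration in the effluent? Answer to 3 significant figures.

65.0 mg/L

At the limit, (Qr·Cr + Qe·Cₑ)/(Qr + Qe) = 6.6:
Cₑ = (745.7·6.6 − 670.0·0) / 75.70 = 65.01 mg/L.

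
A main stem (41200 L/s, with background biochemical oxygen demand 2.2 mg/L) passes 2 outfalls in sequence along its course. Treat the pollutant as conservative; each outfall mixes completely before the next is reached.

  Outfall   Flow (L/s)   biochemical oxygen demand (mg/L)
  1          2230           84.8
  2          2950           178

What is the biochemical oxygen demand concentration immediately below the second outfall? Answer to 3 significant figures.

17.4 mg/L

Below outfall 1: Q → 43430 L/s, C = (41200·2.200 + 2230·84.80)/43430 = 6.441 mg/L.
Below outfall 2: Q → 46380 L/s, C = (43430·6.441 + 2950·178.0)/46380 = 17.35 mg/L.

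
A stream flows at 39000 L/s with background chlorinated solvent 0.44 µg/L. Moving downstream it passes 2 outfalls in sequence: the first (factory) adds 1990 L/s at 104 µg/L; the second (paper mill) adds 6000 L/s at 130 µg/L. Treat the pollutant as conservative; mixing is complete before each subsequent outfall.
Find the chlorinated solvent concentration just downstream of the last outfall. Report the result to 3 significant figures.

21.4 µg/L

After outfall 1: Q = 39000 + 1990 = 40990 L/s; C = (39000·0.4400 + 1990·104.0)/40990 = 5.468 µg/L.
After outfall 2: Q = 40990 + 6000 = 46990 L/s; C = (40990·5.468 + 6000·130.0)/46990 = 21.37 µg/L.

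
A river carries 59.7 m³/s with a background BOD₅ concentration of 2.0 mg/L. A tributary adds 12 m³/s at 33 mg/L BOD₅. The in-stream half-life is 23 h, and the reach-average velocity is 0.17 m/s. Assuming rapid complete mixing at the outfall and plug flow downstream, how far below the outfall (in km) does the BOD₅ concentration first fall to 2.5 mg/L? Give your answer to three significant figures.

After mixing, C = (59.70·2.000 + 12.00·33.00) / 71.70 = 515.4/71.70 = 7.188 mg/L.
Half-life 23 h → k = ln 2 / 23 = 0.03014 h⁻¹ = 0.7233 d⁻¹.
Set 7.188·exp(−k·t) = 2.5 → t = ln(7.188/2.5)/k = 126200 s = 35.05 h.
Distance = v·t = 0.17·126200 = 21450 m = 21.45 km.

21.4 km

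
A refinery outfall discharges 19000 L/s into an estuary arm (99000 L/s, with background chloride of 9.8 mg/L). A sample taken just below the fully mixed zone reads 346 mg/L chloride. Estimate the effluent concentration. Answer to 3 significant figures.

2100 mg/L

Mass balance: 99000·9.800 + 19000·Cₑ = 118000·346.0
→ Cₑ = (118000·346.0 − 99000·9.800) / 19000 = 2098 mg/L.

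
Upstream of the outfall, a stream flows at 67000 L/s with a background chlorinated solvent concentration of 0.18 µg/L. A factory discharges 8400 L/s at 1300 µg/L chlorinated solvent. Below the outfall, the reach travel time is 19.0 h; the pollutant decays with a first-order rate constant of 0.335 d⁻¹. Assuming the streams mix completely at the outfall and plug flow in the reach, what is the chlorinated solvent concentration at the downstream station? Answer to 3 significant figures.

111 µg/L

Conservation of mass: C = (67000·0.1800 + 8400·1300) / 75400 = 10930000/75400 = 145.0 µg/L.
Decay over the reach: 145.0·exp(−kt) = 145.0·0.7670 = 111.2 µg/L.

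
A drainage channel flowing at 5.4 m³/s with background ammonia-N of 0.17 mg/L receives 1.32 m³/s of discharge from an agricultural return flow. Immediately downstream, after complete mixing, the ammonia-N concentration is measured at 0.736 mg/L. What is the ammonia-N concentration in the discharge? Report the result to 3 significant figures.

Mass balance: 5.400·0.1700 + 1.320·Cₑ = 6.720·0.7360
→ Cₑ = (6.720·0.7360 − 5.400·0.1700) / 1.320 = 3.051 mg/L.

3.05 mg/L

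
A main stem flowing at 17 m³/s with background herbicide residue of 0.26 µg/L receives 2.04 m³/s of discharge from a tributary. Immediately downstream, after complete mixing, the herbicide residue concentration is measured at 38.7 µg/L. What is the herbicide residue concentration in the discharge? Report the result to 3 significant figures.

Mass balance: 17.00·0.2600 + 2.040·Cₑ = 19.04·38.70
→ Cₑ = (19.04·38.70 − 17.00·0.2600) / 2.040 = 359.0 µg/L.

359 µg/L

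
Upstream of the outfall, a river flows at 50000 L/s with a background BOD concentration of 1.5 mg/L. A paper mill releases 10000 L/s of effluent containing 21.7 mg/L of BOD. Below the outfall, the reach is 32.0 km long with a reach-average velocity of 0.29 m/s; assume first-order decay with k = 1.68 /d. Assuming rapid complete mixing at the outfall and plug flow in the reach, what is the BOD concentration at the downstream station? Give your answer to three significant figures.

0.569 mg/L

After mixing, C = (50000·1.500 + 10000·21.70) / 60000 = 292000/60000 = 4.867 mg/L.
Travel time t = 32.0·1000 / 0.29 = 110300 s = 30.65 h.
After decay, C = 4.867 × e^(−kt) = 4.867 × 0.1170 = 0.5694 mg/L.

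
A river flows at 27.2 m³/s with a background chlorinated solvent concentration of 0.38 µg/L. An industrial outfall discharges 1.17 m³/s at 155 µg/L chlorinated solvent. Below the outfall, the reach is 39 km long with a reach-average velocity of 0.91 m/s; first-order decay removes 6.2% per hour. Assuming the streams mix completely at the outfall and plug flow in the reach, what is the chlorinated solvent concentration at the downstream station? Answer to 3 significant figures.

3.15 µg/L

Flow-weighted average: C = (27.20·0.3800 + 1.170·155.0) / 28.37 = 191.7/28.37 = 6.757 µg/L.
Travel time t = 39·1000 / 0.91 = 42860 s = 11.90 h.
6.2%/h lost → k = −ln(1 − 0.062) = 0.06401 h⁻¹.
After decay, C = 6.757 × e^(−kt) = 6.757 × 0.4667 = 3.154 µg/L.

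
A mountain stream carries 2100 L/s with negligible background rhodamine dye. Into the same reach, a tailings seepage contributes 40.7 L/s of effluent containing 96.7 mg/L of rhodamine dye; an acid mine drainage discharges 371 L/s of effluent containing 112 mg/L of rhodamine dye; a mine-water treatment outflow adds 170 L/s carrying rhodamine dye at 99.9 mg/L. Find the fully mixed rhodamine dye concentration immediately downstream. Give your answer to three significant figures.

23.3 mg/L

After mixing, C = (2100·0 + 40.70·96.70 + 371.0·112.0 + 170.0·99.90) / 2682 = 62470/2682 = 23.30 mg/L.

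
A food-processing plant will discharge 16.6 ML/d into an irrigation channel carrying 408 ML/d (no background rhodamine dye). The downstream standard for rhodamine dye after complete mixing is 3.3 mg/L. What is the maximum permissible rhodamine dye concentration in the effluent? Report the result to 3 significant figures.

At the limit, (Qr·Cr + Qe·Cₑ)/(Qr + Qe) = 3.3:
Cₑ = (424.6·3.3 − 408.0·0) / 16.60 = 84.41 mg/L.

84.4 mg/L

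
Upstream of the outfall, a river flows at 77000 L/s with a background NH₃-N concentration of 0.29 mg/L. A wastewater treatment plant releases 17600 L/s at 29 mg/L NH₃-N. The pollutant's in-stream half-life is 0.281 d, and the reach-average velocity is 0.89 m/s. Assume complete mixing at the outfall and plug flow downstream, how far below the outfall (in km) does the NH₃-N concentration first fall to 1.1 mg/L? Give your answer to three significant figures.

Mass balance: C = (77000·0.2900 + 17600·29.00) / 94600 = 532700/94600 = 5.631 mg/L.
Half-life 0.281 d → k = ln 2 / 0.281 = 2.467 d⁻¹.
Set 5.631·exp(−k·t) = 1.1 → t = ln(5.631/1.1)/k = 57200 s = 15.89 h.
Distance = v·t = 0.89·57200 = 50910 m = 50.91 km.

50.9 km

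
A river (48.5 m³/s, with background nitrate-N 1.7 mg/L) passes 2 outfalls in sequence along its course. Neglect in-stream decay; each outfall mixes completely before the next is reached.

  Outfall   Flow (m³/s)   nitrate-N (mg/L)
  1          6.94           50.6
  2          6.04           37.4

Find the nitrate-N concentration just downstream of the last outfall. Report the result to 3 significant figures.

10.7 mg/L

Outfall 1: combined Q = 55.44 m³/s; C = (48.50·1.700 + 6.940·50.60)/55.44 = 7.821 mg/L.
Outfall 2: combined Q = 61.48 m³/s; C = (55.44·7.821 + 6.040·37.40)/61.48 = 10.73 mg/L.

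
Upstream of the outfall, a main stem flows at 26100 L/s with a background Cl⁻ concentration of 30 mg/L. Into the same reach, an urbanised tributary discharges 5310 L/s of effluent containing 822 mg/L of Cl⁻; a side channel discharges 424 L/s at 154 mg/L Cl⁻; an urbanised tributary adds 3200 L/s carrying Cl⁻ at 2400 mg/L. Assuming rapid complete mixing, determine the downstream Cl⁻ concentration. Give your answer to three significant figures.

Conservation of mass: C = (26100·30.00 + 5310·822.0 + 424.0·154.0 + 3200·2400) / 35030 = 12890000/35030 = 368.0 mg/L.

368 mg/L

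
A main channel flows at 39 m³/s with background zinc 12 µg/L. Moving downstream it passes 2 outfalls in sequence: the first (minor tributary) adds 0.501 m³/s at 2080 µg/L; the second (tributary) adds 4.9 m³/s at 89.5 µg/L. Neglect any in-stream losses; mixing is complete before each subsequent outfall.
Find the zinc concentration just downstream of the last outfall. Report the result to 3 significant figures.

43.9 µg/L

Outfall 1: combined Q = 39.50 m³/s; C = (39.00·12.00 + 0.5010·2080)/39.50 = 38.23 µg/L.
Outfall 2: combined Q = 44.40 m³/s; C = (39.50·38.23 + 4.900·89.50)/44.40 = 43.89 µg/L.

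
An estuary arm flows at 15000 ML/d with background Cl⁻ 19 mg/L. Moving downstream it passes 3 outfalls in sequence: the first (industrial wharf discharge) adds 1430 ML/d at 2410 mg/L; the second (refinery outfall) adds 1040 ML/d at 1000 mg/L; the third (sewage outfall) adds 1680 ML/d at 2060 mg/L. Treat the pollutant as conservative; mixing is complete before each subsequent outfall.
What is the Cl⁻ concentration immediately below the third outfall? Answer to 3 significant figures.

430 mg/L

Below outfall 1: Q → 16430 ML/d, C = (15000·19.00 + 1430·2410)/16430 = 227.1 mg/L.
Below outfall 2: Q → 17470 ML/d, C = (16430·227.1 + 1040·1000)/17470 = 273.1 mg/L.
Below outfall 3: Q → 19150 ML/d, C = (17470·273.1 + 1680·2060)/19150 = 429.9 mg/L.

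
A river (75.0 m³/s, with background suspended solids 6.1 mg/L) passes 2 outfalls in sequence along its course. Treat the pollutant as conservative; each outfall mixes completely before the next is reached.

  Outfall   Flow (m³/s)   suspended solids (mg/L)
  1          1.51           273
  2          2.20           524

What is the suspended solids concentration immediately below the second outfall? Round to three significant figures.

25.7 mg/L

Outfall 1: combined Q = 76.51 m³/s; C = (75.00·6.100 + 1.510·273.0)/76.51 = 11.37 mg/L.
Outfall 2: combined Q = 78.71 m³/s; C = (76.51·11.37 + 2.200·524.0)/78.71 = 25.70 mg/L.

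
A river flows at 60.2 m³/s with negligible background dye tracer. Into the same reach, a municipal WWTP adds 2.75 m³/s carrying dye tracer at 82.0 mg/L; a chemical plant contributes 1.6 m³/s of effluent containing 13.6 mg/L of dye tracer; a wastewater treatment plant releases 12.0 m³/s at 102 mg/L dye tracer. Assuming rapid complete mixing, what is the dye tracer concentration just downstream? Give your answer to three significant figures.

Conservation of mass: C = (60.20·0 + 2.750·82.00 + 1.600·13.60 + 12.00·102.0) / 76.55 = 1471/76.55 = 19.22 mg/L.

19.2 mg/L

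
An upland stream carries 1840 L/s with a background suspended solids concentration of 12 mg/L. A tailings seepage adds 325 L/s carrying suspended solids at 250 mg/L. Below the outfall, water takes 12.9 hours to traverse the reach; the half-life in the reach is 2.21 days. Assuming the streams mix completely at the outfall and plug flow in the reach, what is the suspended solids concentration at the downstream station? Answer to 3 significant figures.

40.3 mg/L

Mixed concentration C = ΣQC/ΣQ = (1840·12.00 + 325.0·250.0) / 2165 = 103300/2165 = 47.73 mg/L.
Half-life 2.21 d → k = ln 2 / 2.21 = 0.3136 d⁻¹.
Decay over the reach: 47.73·exp(−kt) = 47.73·0.8449 = 40.32 mg/L.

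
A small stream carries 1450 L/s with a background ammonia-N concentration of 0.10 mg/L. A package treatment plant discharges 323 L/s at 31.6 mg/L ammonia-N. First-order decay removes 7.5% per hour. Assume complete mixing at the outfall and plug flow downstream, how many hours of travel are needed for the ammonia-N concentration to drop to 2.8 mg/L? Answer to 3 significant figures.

Conservation of mass: C = (1450·0.1000 + 323.0·31.60) / 1773 = 10350/1773 = 5.839 mg/L.
7.5%/h lost → k = −ln(1 − 0.075) = 0.07796 h⁻¹.
5.839·exp(−k·t) = 2.8 → t = ln(5.839/2.8)/k = 33930 s = 9.426 h.

9.43 h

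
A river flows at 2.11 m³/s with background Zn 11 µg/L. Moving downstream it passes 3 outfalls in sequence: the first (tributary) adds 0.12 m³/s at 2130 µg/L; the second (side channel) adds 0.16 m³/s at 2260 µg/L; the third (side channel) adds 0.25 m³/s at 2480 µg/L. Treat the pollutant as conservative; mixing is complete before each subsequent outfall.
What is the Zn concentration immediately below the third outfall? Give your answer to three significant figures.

Below outfall 1: Q → 2.230 m³/s, C = (2.110·11.00 + 0.1200·2130)/2.230 = 125.0 µg/L.
Below outfall 2: Q → 2.390 m³/s, C = (2.230·125.0 + 0.1600·2260)/2.390 = 268.0 µg/L.
Below outfall 3: Q → 2.640 m³/s, C = (2.390·268.0 + 0.2500·2480)/2.640 = 477.4 µg/L.

477 µg/L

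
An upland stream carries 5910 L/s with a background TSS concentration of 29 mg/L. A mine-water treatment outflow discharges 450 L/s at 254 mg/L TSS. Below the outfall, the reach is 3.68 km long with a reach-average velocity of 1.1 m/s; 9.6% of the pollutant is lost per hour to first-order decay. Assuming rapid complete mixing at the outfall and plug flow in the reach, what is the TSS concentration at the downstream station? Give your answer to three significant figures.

40.9 mg/L

Mixed concentration C = ΣQC/ΣQ = (5910·29.00 + 450.0·254.0) / 6360 = 285700/6360 = 44.92 mg/L.
Travel time t = 3.68·1000 / 1.1 = 3345 s = 0.9293 h.
9.6%/h lost → k = −ln(1 − 0.096) = 0.1009 h⁻¹.
First-order decay: C = 44.92·exp(−k·t) = 44.92·0.9105 = 40.90 mg/L.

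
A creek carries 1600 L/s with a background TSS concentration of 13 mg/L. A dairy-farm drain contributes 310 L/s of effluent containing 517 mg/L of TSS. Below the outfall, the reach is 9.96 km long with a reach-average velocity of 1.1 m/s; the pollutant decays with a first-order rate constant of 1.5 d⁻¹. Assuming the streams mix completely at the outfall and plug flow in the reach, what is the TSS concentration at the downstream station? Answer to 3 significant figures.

81.0 mg/L

After mixing, C = (1600·13.00 + 310.0·517.0) / 1910 = 181100/1910 = 94.80 mg/L.
Travel time t = 9.96·1000 / 1.1 = 9055 s = 2.515 h.
Decay over the reach: 94.80·exp(−kt) = 94.80·0.8545 = 81.01 mg/L.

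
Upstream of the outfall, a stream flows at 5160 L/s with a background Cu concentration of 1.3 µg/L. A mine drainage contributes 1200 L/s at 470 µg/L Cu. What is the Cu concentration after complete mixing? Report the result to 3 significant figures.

89.7 µg/L

Flow-weighted average: C = (5160·1.300 + 1200·470.0) / 6360 = 570700/6360 = 89.73 µg/L.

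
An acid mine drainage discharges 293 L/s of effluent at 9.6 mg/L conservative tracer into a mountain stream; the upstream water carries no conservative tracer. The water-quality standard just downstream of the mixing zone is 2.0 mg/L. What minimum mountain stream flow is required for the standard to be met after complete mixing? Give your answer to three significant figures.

Set C_mix = 2.0: (Q·0 + 293.0·9.600) / (Q + 293.0) = 2.0
→ Q = 293.0·(9.600 − 2.0)/(2.0 − 0) = 1113 L/s.

1110 L/s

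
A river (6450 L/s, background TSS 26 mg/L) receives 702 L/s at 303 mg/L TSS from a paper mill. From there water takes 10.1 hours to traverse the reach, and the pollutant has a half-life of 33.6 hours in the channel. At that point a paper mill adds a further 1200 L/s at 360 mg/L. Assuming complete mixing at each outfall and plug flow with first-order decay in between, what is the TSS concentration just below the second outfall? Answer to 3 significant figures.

After mixing, C = (6450·26.00 + 702.0·303.0) / 7152 = 380400/7152 = 53.19 mg/L; combined flow 7152 L/s.
Half-life 33.6 h → k = ln 2 / 33.6 = 0.02063 h⁻¹ = 0.4951 d⁻¹.
Applying C = C₀e^(−kt): 53.19 × 0.8119 = 43.18 mg/L.
At the second outfall, C = (7152·43.18 + 1200·360.0) / (7152 + 1200) = 88.70 mg/L.

88.7 mg/L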